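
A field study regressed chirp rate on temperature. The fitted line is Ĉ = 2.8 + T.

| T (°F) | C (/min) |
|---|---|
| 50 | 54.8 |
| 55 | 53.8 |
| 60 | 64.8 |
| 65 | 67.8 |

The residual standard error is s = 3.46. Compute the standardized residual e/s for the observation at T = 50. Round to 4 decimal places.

Ĉ = 2.8 + 50 = 52.8
e = 54.8 − 52.8 = 2
e/s = 2 / 3.46 = 0.5780

0.5780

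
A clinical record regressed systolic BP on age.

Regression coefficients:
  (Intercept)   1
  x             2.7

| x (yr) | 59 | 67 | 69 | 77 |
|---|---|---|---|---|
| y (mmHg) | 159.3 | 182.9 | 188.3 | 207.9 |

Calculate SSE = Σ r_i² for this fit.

SSE = 4

x=59: ŷ = 1 + 2.7·59 = 160.3; r = 159.3 − 160.3 = -1
x=67: ŷ = 1 + 2.7·67 = 181.9; r = 182.9 − 181.9 = 1
x=69: ŷ = 1 + 2.7·69 = 187.3; r = 188.3 − 187.3 = 1
x=77: ŷ = 1 + 2.7·77 = 208.9; r = 207.9 − 208.9 = -1
SSE = 1 + 1 + 1 + 1 = 4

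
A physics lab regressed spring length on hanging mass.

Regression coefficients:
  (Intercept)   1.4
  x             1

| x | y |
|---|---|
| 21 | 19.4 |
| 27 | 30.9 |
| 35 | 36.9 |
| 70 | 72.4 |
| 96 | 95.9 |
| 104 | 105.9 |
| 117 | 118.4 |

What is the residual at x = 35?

ŷ = 1.4 + 35 = 36.4
e = 36.9 − 36.4 = 0.5

e = 0.5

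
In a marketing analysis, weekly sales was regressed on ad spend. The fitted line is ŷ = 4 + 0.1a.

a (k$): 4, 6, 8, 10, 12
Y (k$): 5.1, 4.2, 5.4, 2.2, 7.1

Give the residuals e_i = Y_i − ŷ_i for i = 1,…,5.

0.7, -0.4, 0.6, -2.8, 1.9

a=4: ŷ = 4 + 0.1·4 = 4.4; e = 5.1 − 4.4 = 0.7
a=6: ŷ = 4 + 0.1·6 = 4.6; e = 4.2 − 4.6 = -0.4
a=8: ŷ = 4 + 0.1·8 = 4.8; e = 5.4 − 4.8 = 0.6
a=10: ŷ = 4 + 0.1·10 = 5; e = 2.2 − 5 = -2.8
a=12: ŷ = 4 + 0.1·12 = 5.2; e = 7.1 − 5.2 = 1.9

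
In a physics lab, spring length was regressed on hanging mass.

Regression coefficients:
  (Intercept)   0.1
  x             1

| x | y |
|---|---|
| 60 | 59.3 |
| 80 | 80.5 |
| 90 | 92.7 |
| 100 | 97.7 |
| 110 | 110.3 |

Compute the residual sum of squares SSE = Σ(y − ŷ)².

x=60: ŷ = 0.1 + 60 = 60.1; e = 59.3 − 60.1 = -0.8
x=80: ŷ = 0.1 + 80 = 80.1; e = 80.5 − 80.1 = 0.4
x=90: ŷ = 0.1 + 90 = 90.1; e = 92.7 − 90.1 = 2.6
x=100: ŷ = 0.1 + 100 = 100.1; e = 97.7 − 100.1 = -2.4
x=110: ŷ = 0.1 + 110 = 110.1; e = 110.3 − 110.1 = 0.2
SSE = 0.64 + 0.16 + 6.76 + 5.76 + 0.04 = 13.36

SSE = 13.36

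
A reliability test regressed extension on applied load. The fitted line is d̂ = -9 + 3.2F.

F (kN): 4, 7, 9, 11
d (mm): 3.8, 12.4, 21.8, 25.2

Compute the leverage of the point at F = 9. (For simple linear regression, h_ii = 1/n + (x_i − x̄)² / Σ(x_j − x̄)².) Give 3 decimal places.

h = 0.308

F̄ = (4 + 7 + 9 + 11)/4 = 7.75
Σ(F − F̄)² = 14.0625 + 0.5625 + 1.5625 + 10.5625 = 26.75
h = 1/4 + (1.25)²/26.75 = 0.25 + 0.0584112 = 0.308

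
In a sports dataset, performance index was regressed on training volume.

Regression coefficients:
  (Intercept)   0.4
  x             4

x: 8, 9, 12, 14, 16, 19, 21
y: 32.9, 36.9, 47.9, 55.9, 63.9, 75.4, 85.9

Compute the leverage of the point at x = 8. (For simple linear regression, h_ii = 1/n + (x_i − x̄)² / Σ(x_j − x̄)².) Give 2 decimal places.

x̄ = (8 + 9 + 12 + 14 + 16 + 19 + 21)/7 = 14.1429
Σ(x − x̄)² = 37.7347 + 26.449 + 4.59184 + 0.0204082 + 3.44898 + 23.5918 + 47.0204 = 142.857
h = 1/7 + (-6.14286)²/142.857 = 0.142857 + 0.264143 = 0.41

h = 0.41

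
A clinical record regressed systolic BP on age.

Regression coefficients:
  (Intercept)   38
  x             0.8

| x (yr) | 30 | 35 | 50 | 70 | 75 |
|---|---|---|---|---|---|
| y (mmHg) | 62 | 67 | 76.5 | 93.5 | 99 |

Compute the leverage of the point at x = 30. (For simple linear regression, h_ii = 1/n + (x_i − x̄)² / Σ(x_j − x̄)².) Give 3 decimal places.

x̄ = (30 + 35 + 50 + 70 + 75)/5 = 52
Σ(x − x̄)² = 484 + 289 + 4 + 324 + 529 = 1630
h = 1/5 + (-22)²/1630 = 0.2 + 0.296933 = 0.497

h = 0.497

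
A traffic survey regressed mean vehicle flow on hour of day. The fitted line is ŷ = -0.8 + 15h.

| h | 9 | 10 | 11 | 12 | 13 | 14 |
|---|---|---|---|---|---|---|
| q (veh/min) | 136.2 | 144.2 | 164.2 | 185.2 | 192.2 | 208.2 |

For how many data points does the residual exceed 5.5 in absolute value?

1

h=9: ŷ = -0.8 + 15·9 = 134.2; r = 136.2 − 134.2 = 2
h=10: ŷ = -0.8 + 15·10 = 149.2; r = 144.2 − 149.2 = -5
h=11: ŷ = -0.8 + 15·11 = 164.2; r = 164.2 − 164.2 = 0
h=12: ŷ = -0.8 + 15·12 = 179.2; r = 185.2 − 179.2 = 6
h=13: ŷ = -0.8 + 15·13 = 194.2; r = 192.2 − 194.2 = -2
h=14: ŷ = -0.8 + 15·14 = 209.2; r = 208.2 − 209.2 = -1
|r| > 5.5: h=12 (|r|=6) → 1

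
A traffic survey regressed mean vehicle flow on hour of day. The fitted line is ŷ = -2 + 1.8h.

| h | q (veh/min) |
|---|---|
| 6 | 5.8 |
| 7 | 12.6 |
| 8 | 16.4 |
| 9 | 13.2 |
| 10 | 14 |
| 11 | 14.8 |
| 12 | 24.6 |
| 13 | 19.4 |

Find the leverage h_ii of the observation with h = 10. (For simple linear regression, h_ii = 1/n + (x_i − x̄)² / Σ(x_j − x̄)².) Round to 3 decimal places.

h = 0.131

h̄ = (6 + 7 + 8 + 9 + 10 + 11 + 12 + 13)/8 = 9.5
Σ(h − h̄)² = 12.25 + 6.25 + 2.25 + 0.25 + 0.25 + 2.25 + 6.25 + 12.25 = 42
h = 1/8 + (0.5)²/42 = 0.125 + 0.00595238 = 0.131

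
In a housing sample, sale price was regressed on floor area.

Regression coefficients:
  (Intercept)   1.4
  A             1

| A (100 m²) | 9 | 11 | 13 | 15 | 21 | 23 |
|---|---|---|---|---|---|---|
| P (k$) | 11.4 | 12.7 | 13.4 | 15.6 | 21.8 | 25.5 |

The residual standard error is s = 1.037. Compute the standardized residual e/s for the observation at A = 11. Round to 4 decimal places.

0.2893

P̂ = 1.4 + 11 = 12.4
e = 12.7 − 12.4 = 0.3
e/s = 0.3 / 1.037 = 0.2893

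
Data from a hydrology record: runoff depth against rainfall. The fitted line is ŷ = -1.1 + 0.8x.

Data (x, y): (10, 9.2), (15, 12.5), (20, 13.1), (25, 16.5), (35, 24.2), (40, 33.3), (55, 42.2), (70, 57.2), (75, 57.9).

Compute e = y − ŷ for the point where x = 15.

e = 1.6

ŷ = -1.1 + 0.8·15 = 10.9
e = 12.5 − 10.9 = 1.6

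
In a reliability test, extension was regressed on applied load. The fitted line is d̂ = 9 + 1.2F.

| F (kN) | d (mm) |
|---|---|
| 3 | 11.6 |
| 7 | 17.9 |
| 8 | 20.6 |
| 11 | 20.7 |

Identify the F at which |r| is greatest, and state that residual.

F=3: d̂ = 9 + 1.2·3 = 12.6; r = 11.6 − 12.6 = -1
F=7: d̂ = 9 + 1.2·7 = 17.4; r = 17.9 − 17.4 = 0.5
F=8: d̂ = 9 + 1.2·8 = 18.6; r = 20.6 − 18.6 = 2
F=11: d̂ = 9 + 1.2·11 = 22.2; r = 20.7 − 22.2 = -1.5
Largest |r| is 2 at F = 8, residual 2.

F = 8, r = 2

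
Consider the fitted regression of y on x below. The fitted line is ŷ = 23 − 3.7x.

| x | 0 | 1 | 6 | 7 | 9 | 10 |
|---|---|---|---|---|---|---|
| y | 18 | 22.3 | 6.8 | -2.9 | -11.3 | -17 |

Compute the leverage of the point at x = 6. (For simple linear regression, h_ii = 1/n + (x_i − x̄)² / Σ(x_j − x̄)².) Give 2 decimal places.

x̄ = (0 + 1 + 6 + 7 + 9 + 10)/6 = 5.5
Σ(x − x̄)² = 30.25 + 20.25 + 0.25 + 2.25 + 12.25 + 20.25 = 85.5
h = 1/6 + (0.5)²/85.5 = 0.166667 + 0.00292398 = 0.17

h = 0.17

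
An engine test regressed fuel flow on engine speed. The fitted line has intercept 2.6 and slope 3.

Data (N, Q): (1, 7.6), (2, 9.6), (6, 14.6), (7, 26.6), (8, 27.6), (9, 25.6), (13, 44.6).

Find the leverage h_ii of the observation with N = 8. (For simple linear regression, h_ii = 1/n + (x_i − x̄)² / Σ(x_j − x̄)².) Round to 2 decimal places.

h = 0.16

N̄ = (1 + 2 + 6 + 7 + 8 + 9 + 13)/7 = 6.57143
Σ(N − N̄)² = 31.0408 + 20.898 + 0.326531 + 0.183673 + 2.04082 + 5.89796 + 41.3265 = 101.714
h = 1/7 + (1.42857)²/101.714 = 0.142857 + 0.0200642 = 0.16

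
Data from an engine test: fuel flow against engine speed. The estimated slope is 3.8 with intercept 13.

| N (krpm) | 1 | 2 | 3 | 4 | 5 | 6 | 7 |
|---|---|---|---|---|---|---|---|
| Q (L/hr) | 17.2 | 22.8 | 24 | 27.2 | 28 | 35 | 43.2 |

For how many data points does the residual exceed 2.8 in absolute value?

2

N=1: ŷ = 13 + 3.8·1 = 16.8; r = 17.2 − 16.8 = 0.4
N=2: ŷ = 13 + 3.8·2 = 20.6; r = 22.8 − 20.6 = 2.2
N=3: ŷ = 13 + 3.8·3 = 24.4; r = 24 − 24.4 = -0.4
N=4: ŷ = 13 + 3.8·4 = 28.2; r = 27.2 − 28.2 = -1
N=5: ŷ = 13 + 3.8·5 = 32; r = 28 − 32 = -4
N=6: ŷ = 13 + 3.8·6 = 35.8; r = 35 − 35.8 = -0.8
N=7: ŷ = 13 + 3.8·7 = 39.6; r = 43.2 − 39.6 = 3.6
|r| > 2.8: N=5 (|r|=4), N=7 (|r|=3.6) → 2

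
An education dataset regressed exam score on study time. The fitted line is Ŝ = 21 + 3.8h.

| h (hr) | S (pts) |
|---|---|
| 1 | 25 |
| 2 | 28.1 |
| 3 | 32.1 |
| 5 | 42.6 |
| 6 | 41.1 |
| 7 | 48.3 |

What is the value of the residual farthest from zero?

h=1: Ŝ = 21 + 3.8·1 = 24.8; e = 25 − 24.8 = 0.2
h=2: Ŝ = 21 + 3.8·2 = 28.6; e = 28.1 − 28.6 = -0.5
h=3: Ŝ = 21 + 3.8·3 = 32.4; e = 32.1 − 32.4 = -0.3
h=5: Ŝ = 21 + 3.8·5 = 40; e = 42.6 − 40 = 2.6
h=6: Ŝ = 21 + 3.8·6 = 43.8; e = 41.1 − 43.8 = -2.7
h=7: Ŝ = 21 + 3.8·7 = 47.6; e = 48.3 − 47.6 = 0.7
Largest |e| is 2.7 at h = 6, residual -2.7.

e = -2.7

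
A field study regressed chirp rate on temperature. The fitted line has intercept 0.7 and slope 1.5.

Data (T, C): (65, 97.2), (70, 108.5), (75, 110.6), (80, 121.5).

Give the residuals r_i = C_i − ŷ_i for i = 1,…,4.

T=65: ŷ = 0.7 + 1.5·65 = 98.2; r = 97.2 − 98.2 = -1
T=70: ŷ = 0.7 + 1.5·70 = 105.7; r = 108.5 − 105.7 = 2.8
T=75: ŷ = 0.7 + 1.5·75 = 113.2; r = 110.6 − 113.2 = -2.6
T=80: ŷ = 0.7 + 1.5·80 = 120.7; r = 121.5 − 120.7 = 0.8

-1, 2.8, -2.6, 0.8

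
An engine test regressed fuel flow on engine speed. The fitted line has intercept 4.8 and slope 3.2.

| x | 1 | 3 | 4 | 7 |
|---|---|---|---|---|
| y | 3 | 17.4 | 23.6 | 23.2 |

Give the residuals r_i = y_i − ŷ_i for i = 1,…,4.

x=1: ŷ = 4.8 + 3.2·1 = 8; r = 3 − 8 = -5
x=3: ŷ = 4.8 + 3.2·3 = 14.4; r = 17.4 − 14.4 = 3
x=4: ŷ = 4.8 + 3.2·4 = 17.6; r = 23.6 − 17.6 = 6
x=7: ŷ = 4.8 + 3.2·7 = 27.2; r = 23.2 − 27.2 = -4

-5, 3, 6, -4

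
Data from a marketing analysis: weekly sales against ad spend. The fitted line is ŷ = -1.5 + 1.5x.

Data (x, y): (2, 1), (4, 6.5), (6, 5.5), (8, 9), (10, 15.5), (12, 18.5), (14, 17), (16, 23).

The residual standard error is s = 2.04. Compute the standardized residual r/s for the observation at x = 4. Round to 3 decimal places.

ŷ = -1.5 + 1.5·4 = 4.5
r = 6.5 − 4.5 = 2
r/s = 2 / 2.04 = 0.980

0.980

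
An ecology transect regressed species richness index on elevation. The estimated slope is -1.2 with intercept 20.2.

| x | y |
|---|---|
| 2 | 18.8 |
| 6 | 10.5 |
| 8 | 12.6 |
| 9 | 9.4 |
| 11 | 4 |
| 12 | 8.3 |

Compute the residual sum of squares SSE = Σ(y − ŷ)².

x=2: ŷ = 20.2 − 1.2·2 = 17.8; e = 18.8 − 17.8 = 1
x=6: ŷ = 20.2 − 1.2·6 = 13; e = 10.5 − 13 = -2.5
x=8: ŷ = 20.2 − 1.2·8 = 10.6; e = 12.6 − 10.6 = 2
x=9: ŷ = 20.2 − 1.2·9 = 9.4; e = 9.4 − 9.4 = 0
x=11: ŷ = 20.2 − 1.2·11 = 7; e = 4 − 7 = -3
x=12: ŷ = 20.2 − 1.2·12 = 5.8; e = 8.3 − 5.8 = 2.5
SSE = 1 + 6.25 + 4 + 0 + 9 + 6.25 = 26.5

SSE = 26.5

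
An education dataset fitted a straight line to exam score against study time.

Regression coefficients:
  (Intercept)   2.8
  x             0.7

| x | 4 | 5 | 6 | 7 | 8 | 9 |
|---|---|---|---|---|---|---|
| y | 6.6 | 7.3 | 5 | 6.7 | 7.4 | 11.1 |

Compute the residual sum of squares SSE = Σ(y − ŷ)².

SSE = 12

x=4: ŷ = 2.8 + 0.7·4 = 5.6; e = 6.6 − 5.6 = 1
x=5: ŷ = 2.8 + 0.7·5 = 6.3; e = 7.3 − 6.3 = 1
x=6: ŷ = 2.8 + 0.7·6 = 7; e = 5 − 7 = -2
x=7: ŷ = 2.8 + 0.7·7 = 7.7; e = 6.7 − 7.7 = -1
x=8: ŷ = 2.8 + 0.7·8 = 8.4; e = 7.4 − 8.4 = -1
x=9: ŷ = 2.8 + 0.7·9 = 9.1; e = 11.1 − 9.1 = 2
SSE = 1 + 1 + 4 + 1 + 1 + 4 = 12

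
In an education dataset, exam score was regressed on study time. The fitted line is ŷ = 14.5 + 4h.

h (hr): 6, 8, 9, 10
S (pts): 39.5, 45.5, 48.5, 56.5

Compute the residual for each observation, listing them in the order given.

h=6: ŷ = 14.5 + 4·6 = 38.5; r = 39.5 − 38.5 = 1
h=8: ŷ = 14.5 + 4·8 = 46.5; r = 45.5 − 46.5 = -1
h=9: ŷ = 14.5 + 4·9 = 50.5; r = 48.5 − 50.5 = -2
h=10: ŷ = 14.5 + 4·10 = 54.5; r = 56.5 − 54.5 = 2

1, -1, -2, 2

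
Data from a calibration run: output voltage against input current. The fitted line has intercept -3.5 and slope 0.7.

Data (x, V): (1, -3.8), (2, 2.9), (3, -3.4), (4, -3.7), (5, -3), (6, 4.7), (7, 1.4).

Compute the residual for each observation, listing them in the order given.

-1, 5, -2, -3, -3, 4, 0

x=1: V̂ = -3.5 + 0.7·1 = -2.8; e = -3.8 − (-2.8) = -1
x=2: V̂ = -3.5 + 0.7·2 = -2.1; e = 2.9 − (-2.1) = 5
x=3: V̂ = -3.5 + 0.7·3 = -1.4; e = -3.4 − (-1.4) = -2
x=4: V̂ = -3.5 + 0.7·4 = -0.7; e = -3.7 − (-0.7) = -3
x=5: V̂ = -3.5 + 0.7·5 = 0; e = -3 − 0 = -3
x=6: V̂ = -3.5 + 0.7·6 = 0.7; e = 4.7 − 0.7 = 4
x=7: V̂ = -3.5 + 0.7·7 = 1.4; e = 1.4 − 1.4 = 0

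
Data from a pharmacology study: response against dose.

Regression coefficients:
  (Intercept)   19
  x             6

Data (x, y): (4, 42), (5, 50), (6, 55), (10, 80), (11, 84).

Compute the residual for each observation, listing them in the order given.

-1, 1, 0, 1, -1

x=4: ŷ = 19 + 6·4 = 43; r = 42 − 43 = -1
x=5: ŷ = 19 + 6·5 = 49; r = 50 − 49 = 1
x=6: ŷ = 19 + 6·6 = 55; r = 55 − 55 = 0
x=10: ŷ = 19 + 6·10 = 79; r = 80 − 79 = 1
x=11: ŷ = 19 + 6·11 = 85; r = 84 − 85 = -1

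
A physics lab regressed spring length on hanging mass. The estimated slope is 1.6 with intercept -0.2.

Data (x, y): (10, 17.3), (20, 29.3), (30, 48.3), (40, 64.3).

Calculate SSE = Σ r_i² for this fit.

x=10: ŷ = -0.2 + 1.6·10 = 15.8; r = 17.3 − 15.8 = 1.5
x=20: ŷ = -0.2 + 1.6·20 = 31.8; r = 29.3 − 31.8 = -2.5
x=30: ŷ = -0.2 + 1.6·30 = 47.8; r = 48.3 − 47.8 = 0.5
x=40: ŷ = -0.2 + 1.6·40 = 63.8; r = 64.3 − 63.8 = 0.5
SSE = 2.25 + 6.25 + 0.25 + 0.25 = 9

SSE = 9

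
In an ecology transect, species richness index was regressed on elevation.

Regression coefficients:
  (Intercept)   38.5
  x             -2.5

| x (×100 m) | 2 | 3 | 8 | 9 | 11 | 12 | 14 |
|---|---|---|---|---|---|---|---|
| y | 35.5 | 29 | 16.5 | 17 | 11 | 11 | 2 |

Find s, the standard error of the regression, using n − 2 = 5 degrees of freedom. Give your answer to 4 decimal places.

x=2: ŷ = 38.5 − 2.5·2 = 33.5; e = 35.5 − 33.5 = 2
x=3: ŷ = 38.5 − 2.5·3 = 31; e = 29 − 31 = -2
x=8: ŷ = 38.5 − 2.5·8 = 18.5; e = 16.5 − 18.5 = -2
x=9: ŷ = 38.5 − 2.5·9 = 16; e = 17 − 16 = 1
x=11: ŷ = 38.5 − 2.5·11 = 11; e = 11 − 11 = 0
x=12: ŷ = 38.5 − 2.5·12 = 8.5; e = 11 − 8.5 = 2.5
x=14: ŷ = 38.5 − 2.5·14 = 3.5; e = 2 − 3.5 = -1.5
SSE = 4 + 4 + 4 + 1 + 0 + 6.25 + 2.25 = 21.5
s = √(21.5/5) = √4.3 ≈ 2.0736

s = 2.0736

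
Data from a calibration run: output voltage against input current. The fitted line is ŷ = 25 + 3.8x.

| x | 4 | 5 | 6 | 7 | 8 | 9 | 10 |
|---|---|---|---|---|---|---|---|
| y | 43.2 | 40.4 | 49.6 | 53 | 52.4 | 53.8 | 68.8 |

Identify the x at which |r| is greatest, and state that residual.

x = 10, r = 5.8

x=4: ŷ = 25 + 3.8·4 = 40.2; r = 43.2 − 40.2 = 3
x=5: ŷ = 25 + 3.8·5 = 44; r = 40.4 − 44 = -3.6
x=6: ŷ = 25 + 3.8·6 = 47.8; r = 49.6 − 47.8 = 1.8
x=7: ŷ = 25 + 3.8·7 = 51.6; r = 53 − 51.6 = 1.4
x=8: ŷ = 25 + 3.8·8 = 55.4; r = 52.4 − 55.4 = -3
x=9: ŷ = 25 + 3.8·9 = 59.2; r = 53.8 − 59.2 = -5.4
x=10: ŷ = 25 + 3.8·10 = 63; r = 68.8 − 63 = 5.8
Largest |r| is 5.8 at x = 10, residual 5.8.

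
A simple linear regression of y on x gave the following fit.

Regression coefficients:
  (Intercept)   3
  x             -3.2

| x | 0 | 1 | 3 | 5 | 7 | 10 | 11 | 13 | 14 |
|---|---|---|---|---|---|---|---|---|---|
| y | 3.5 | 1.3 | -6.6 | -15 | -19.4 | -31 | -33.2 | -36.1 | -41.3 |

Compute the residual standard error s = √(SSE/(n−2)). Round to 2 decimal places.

x=0: ŷ = 3 − 3.2·0 = 3; e = 3.5 − 3 = 0.5
x=1: ŷ = 3 − 3.2·1 = -0.2; e = 1.3 − (-0.2) = 1.5
x=3: ŷ = 3 − 3.2·3 = -6.6; e = -6.6 − (-6.6) = 0
x=5: ŷ = 3 − 3.2·5 = -13; e = -15 − (-13) = -2
x=7: ŷ = 3 − 3.2·7 = -19.4; e = -19.4 − (-19.4) = 0
x=10: ŷ = 3 − 3.2·10 = -29; e = -31 − (-29) = -2
x=11: ŷ = 3 − 3.2·11 = -32.2; e = -33.2 − (-32.2) = -1
x=13: ŷ = 3 − 3.2·13 = -38.6; e = -36.1 − (-38.6) = 2.5
x=14: ŷ = 3 − 3.2·14 = -41.8; e = -41.3 − (-41.8) = 0.5
SSE = 0.25 + 2.25 + 0 + 4 + 0 + 4 + 1 + 6.25 + 0.25 = 18
s = √(18/7) = √2.57143 ≈ 1.60

s = 1.60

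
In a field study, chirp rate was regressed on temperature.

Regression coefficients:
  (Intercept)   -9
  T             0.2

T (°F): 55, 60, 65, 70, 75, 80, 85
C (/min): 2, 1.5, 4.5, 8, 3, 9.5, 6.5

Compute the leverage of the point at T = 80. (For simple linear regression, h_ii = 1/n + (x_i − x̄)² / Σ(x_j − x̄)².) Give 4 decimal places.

T̄ = (55 + 60 + 65 + 70 + 75 + 80 + 85)/7 = 70
Σ(T − T̄)² = 225 + 100 + 25 + 0 + 25 + 100 + 225 = 700
h = 1/7 + (10)²/700 = 0.142857 + 0.142857 = 0.2857

h = 0.2857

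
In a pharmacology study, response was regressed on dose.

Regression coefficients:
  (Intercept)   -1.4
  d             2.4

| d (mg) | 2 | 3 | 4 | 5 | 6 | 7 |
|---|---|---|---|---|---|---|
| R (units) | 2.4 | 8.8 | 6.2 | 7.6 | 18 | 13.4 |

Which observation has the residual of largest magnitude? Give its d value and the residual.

d=2: R̂ = -1.4 + 2.4·2 = 3.4; e = 2.4 − 3.4 = -1
d=3: R̂ = -1.4 + 2.4·3 = 5.8; e = 8.8 − 5.8 = 3
d=4: R̂ = -1.4 + 2.4·4 = 8.2; e = 6.2 − 8.2 = -2
d=5: R̂ = -1.4 + 2.4·5 = 10.6; e = 7.6 − 10.6 = -3
d=6: R̂ = -1.4 + 2.4·6 = 13; e = 18 − 13 = 5
d=7: R̂ = -1.4 + 2.4·7 = 15.4; e = 13.4 − 15.4 = -2
Largest |e| is 5 at d = 6, residual 5.

d = 6, e = 5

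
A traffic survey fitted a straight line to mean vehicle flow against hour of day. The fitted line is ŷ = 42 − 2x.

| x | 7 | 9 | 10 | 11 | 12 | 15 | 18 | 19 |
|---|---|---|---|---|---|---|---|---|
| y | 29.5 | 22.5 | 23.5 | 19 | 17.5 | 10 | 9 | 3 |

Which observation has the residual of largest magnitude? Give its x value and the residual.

x = 18, r = 3

x=7: ŷ = 42 − 2·7 = 28; r = 29.5 − 28 = 1.5
x=9: ŷ = 42 − 2·9 = 24; r = 22.5 − 24 = -1.5
x=10: ŷ = 42 − 2·10 = 22; r = 23.5 − 22 = 1.5
x=11: ŷ = 42 − 2·11 = 20; r = 19 − 20 = -1
x=12: ŷ = 42 − 2·12 = 18; r = 17.5 − 18 = -0.5
x=15: ŷ = 42 − 2·15 = 12; r = 10 − 12 = -2
x=18: ŷ = 42 − 2·18 = 6; r = 9 − 6 = 3
x=19: ŷ = 42 − 2·19 = 4; r = 3 − 4 = -1
Largest |r| is 3 at x = 18, residual 3.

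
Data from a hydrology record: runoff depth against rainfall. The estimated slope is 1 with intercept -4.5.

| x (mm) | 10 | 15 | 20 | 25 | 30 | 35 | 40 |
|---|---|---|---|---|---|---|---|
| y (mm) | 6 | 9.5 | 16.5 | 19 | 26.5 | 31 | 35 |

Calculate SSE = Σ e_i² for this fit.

x=10: ŷ = -4.5 + 10 = 5.5; e = 6 − 5.5 = 0.5
x=15: ŷ = -4.5 + 15 = 10.5; e = 9.5 − 10.5 = -1
x=20: ŷ = -4.5 + 20 = 15.5; e = 16.5 − 15.5 = 1
x=25: ŷ = -4.5 + 25 = 20.5; e = 19 − 20.5 = -1.5
x=30: ŷ = -4.5 + 30 = 25.5; e = 26.5 − 25.5 = 1
x=35: ŷ = -4.5 + 35 = 30.5; e = 31 − 30.5 = 0.5
x=40: ŷ = -4.5 + 40 = 35.5; e = 35 − 35.5 = -0.5
SSE = 0.25 + 1 + 1 + 2.25 + 1 + 0.25 + 0.25 = 6

SSE = 6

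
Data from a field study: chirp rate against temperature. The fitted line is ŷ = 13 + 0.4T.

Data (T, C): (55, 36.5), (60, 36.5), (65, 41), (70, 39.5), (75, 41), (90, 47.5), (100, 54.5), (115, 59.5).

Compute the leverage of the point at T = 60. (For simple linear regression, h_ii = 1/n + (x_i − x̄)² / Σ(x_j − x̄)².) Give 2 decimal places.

T̄ = (55 + 60 + 65 + 70 + 75 + 90 + 100 + 115)/8 = 78.75
Σ(T − T̄)² = 564.062 + 351.562 + 189.062 + 76.5625 + 14.0625 + 126.562 + 451.562 + 1314.06 = 3087.5
h = 1/8 + (-18.75)²/3087.5 = 0.125 + 0.113866 = 0.24

h = 0.24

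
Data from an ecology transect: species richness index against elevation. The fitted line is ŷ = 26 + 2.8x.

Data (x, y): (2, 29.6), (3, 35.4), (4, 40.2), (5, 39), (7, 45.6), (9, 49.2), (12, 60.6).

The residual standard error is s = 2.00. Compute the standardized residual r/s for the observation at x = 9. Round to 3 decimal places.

-1.000

ŷ = 26 + 2.8·9 = 51.2
r = 49.2 − 51.2 = -2
r/s = -2 / 2.00 = -1.000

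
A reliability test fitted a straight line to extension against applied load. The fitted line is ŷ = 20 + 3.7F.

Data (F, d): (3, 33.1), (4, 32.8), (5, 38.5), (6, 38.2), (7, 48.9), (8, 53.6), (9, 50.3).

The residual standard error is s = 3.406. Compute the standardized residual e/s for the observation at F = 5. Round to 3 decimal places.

0.000

ŷ = 20 + 3.7·5 = 38.5
e = 38.5 − 38.5 = 0
e/s = 0 / 3.406 = 0.000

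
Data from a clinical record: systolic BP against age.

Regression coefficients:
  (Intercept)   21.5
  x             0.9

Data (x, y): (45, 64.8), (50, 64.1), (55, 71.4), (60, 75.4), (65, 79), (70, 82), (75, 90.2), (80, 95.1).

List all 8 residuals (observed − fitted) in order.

2.8, -2.4, 0.4, -0.1, -1, -2.5, 1.2, 1.6

x=45: ŷ = 21.5 + 0.9·45 = 62; e = 64.8 − 62 = 2.8
x=50: ŷ = 21.5 + 0.9·50 = 66.5; e = 64.1 − 66.5 = -2.4
x=55: ŷ = 21.5 + 0.9·55 = 71; e = 71.4 − 71 = 0.4
x=60: ŷ = 21.5 + 0.9·60 = 75.5; e = 75.4 − 75.5 = -0.1
x=65: ŷ = 21.5 + 0.9·65 = 80; e = 79 − 80 = -1
x=70: ŷ = 21.5 + 0.9·70 = 84.5; e = 82 − 84.5 = -2.5
x=75: ŷ = 21.5 + 0.9·75 = 89; e = 90.2 − 89 = 1.2
x=80: ŷ = 21.5 + 0.9·80 = 93.5; e = 95.1 − 93.5 = 1.6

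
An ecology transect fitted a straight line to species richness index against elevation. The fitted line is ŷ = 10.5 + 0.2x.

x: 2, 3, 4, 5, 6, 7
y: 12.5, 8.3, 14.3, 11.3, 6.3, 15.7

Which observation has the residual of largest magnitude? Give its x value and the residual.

x=2: ŷ = 10.5 + 0.2·2 = 10.9; r = 12.5 − 10.9 = 1.6
x=3: ŷ = 10.5 + 0.2·3 = 11.1; r = 8.3 − 11.1 = -2.8
x=4: ŷ = 10.5 + 0.2·4 = 11.3; r = 14.3 − 11.3 = 3
x=5: ŷ = 10.5 + 0.2·5 = 11.5; r = 11.3 − 11.5 = -0.2
x=6: ŷ = 10.5 + 0.2·6 = 11.7; r = 6.3 − 11.7 = -5.4
x=7: ŷ = 10.5 + 0.2·7 = 11.9; r = 15.7 − 11.9 = 3.8
Largest |r| is 5.4 at x = 6, residual -5.4.

x = 6, r = -5.4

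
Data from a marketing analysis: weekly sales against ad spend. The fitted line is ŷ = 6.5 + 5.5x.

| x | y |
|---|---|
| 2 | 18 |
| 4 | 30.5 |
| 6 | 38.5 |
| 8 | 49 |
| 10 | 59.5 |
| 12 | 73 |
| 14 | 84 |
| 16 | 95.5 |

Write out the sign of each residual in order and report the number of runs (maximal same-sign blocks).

3 runs

x=2: ŷ = 6.5 + 5.5·2 = 17.5; e = 18 − 17.5 = 0.5
x=4: ŷ = 6.5 + 5.5·4 = 28.5; e = 30.5 − 28.5 = 2
x=6: ŷ = 6.5 + 5.5·6 = 39.5; e = 38.5 − 39.5 = -1
x=8: ŷ = 6.5 + 5.5·8 = 50.5; e = 49 − 50.5 = -1.5
x=10: ŷ = 6.5 + 5.5·10 = 61.5; e = 59.5 − 61.5 = -2
x=12: ŷ = 6.5 + 5.5·12 = 72.5; e = 73 − 72.5 = 0.5
x=14: ŷ = 6.5 + 5.5·14 = 83.5; e = 84 − 83.5 = 0.5
x=16: ŷ = 6.5 + 5.5·16 = 94.5; e = 95.5 − 94.5 = 1
Signs: + + − − − + + +
Runs: +×2, −×3, +×3 → 3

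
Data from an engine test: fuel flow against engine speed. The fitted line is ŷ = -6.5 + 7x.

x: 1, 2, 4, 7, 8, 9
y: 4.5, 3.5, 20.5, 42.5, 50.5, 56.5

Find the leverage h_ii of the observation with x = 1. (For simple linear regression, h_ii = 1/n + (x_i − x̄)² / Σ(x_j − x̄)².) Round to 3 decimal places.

h = 0.483

x̄ = (1 + 2 + 4 + 7 + 8 + 9)/6 = 5.16667
Σ(x − x̄)² = 17.3611 + 10.0278 + 1.36111 + 3.36111 + 8.02778 + 14.6944 = 54.8333
h = 1/6 + (-4.16667)²/54.8333 = 0.166667 + 0.316616 = 0.483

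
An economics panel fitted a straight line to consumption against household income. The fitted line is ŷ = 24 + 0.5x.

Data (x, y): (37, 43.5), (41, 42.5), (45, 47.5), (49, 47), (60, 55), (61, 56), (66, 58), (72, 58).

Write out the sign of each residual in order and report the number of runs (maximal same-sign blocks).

6 runs

x=37: ŷ = 24 + 0.5·37 = 42.5; e = 43.5 − 42.5 = 1
x=41: ŷ = 24 + 0.5·41 = 44.5; e = 42.5 − 44.5 = -2
x=45: ŷ = 24 + 0.5·45 = 46.5; e = 47.5 − 46.5 = 1
x=49: ŷ = 24 + 0.5·49 = 48.5; e = 47 − 48.5 = -1.5
x=60: ŷ = 24 + 0.5·60 = 54; e = 55 − 54 = 1
x=61: ŷ = 24 + 0.5·61 = 54.5; e = 56 − 54.5 = 1.5
x=66: ŷ = 24 + 0.5·66 = 57; e = 58 − 57 = 1
x=72: ŷ = 24 + 0.5·72 = 60; e = 58 − 60 = -2
Signs: + − + − + + + −
Runs: +×1, −×1, +×1, −×1, +×3, −×1 → 6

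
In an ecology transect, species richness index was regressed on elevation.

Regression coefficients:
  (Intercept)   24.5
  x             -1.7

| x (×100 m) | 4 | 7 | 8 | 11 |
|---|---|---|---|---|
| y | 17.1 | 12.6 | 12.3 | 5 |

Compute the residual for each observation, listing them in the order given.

-0.6, 0, 1.4, -0.8

x=4: ŷ = 24.5 − 1.7·4 = 17.7; e = 17.1 − 17.7 = -0.6
x=7: ŷ = 24.5 − 1.7·7 = 12.6; e = 12.6 − 12.6 = 0
x=8: ŷ = 24.5 − 1.7·8 = 10.9; e = 12.3 − 10.9 = 1.4
x=11: ŷ = 24.5 − 1.7·11 = 5.8; e = 5 − 5.8 = -0.8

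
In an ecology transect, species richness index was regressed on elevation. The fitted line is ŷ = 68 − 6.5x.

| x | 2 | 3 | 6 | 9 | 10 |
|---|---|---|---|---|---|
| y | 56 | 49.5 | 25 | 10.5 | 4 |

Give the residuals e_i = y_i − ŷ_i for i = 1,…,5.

1, 1, -4, 1, 1

x=2: ŷ = 68 − 6.5·2 = 55; e = 56 − 55 = 1
x=3: ŷ = 68 − 6.5·3 = 48.5; e = 49.5 − 48.5 = 1
x=6: ŷ = 68 − 6.5·6 = 29; e = 25 − 29 = -4
x=9: ŷ = 68 − 6.5·9 = 9.5; e = 10.5 − 9.5 = 1
x=10: ŷ = 68 − 6.5·10 = 3; e = 4 − 3 = 1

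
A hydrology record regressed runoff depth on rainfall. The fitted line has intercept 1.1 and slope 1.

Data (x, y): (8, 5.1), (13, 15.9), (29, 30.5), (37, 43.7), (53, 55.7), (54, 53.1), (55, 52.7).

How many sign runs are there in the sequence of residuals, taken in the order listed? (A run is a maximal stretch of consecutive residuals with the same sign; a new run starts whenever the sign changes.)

x=8: ŷ = 1.1 + 8 = 9.1; e = 5.1 − 9.1 = -4
x=13: ŷ = 1.1 + 13 = 14.1; e = 15.9 − 14.1 = 1.8
x=29: ŷ = 1.1 + 29 = 30.1; e = 30.5 − 30.1 = 0.4
x=37: ŷ = 1.1 + 37 = 38.1; e = 43.7 − 38.1 = 5.6
x=53: ŷ = 1.1 + 53 = 54.1; e = 55.7 − 54.1 = 1.6
x=54: ŷ = 1.1 + 54 = 55.1; e = 53.1 − 55.1 = -2
x=55: ŷ = 1.1 + 55 = 56.1; e = 52.7 − 56.1 = -3.4
Signs: − + + + + − −
Runs: −×1, +×4, −×2 → 3

3 runs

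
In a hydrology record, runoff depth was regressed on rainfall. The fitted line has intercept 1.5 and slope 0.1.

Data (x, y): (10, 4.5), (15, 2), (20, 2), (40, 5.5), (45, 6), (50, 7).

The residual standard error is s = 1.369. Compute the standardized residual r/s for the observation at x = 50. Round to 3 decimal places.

0.365

ŷ = 1.5 + 0.1·50 = 6.5
r = 7 − 6.5 = 0.5
r/s = 0.5 / 1.369 = 0.365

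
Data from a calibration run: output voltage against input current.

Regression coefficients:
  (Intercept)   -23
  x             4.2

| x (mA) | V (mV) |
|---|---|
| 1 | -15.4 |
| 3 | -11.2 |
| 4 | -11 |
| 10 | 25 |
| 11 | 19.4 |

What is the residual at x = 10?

r = 6

ŷ = -23 + 4.2·10 = 19
r = 25 − 19 = 6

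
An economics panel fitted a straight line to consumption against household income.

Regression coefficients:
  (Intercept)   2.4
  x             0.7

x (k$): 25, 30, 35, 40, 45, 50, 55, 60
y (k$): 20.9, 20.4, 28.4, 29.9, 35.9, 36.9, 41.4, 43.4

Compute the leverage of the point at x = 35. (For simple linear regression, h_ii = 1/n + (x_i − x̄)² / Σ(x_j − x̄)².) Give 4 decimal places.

x̄ = (25 + 30 + 35 + 40 + 45 + 50 + 55 + 60)/8 = 42.5
Σ(x − x̄)² = 306.25 + 156.25 + 56.25 + 6.25 + 6.25 + 56.25 + 156.25 + 306.25 = 1050
h = 1/8 + (-7.5)²/1050 = 0.125 + 0.0535714 = 0.1786

h = 0.1786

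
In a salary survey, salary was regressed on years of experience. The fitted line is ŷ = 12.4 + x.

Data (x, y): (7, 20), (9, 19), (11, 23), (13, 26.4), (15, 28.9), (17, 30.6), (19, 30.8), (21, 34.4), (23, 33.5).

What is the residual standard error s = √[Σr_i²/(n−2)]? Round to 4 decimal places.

x=7: ŷ = 12.4 + 7 = 19.4; r = 20 − 19.4 = 0.6
x=9: ŷ = 12.4 + 9 = 21.4; r = 19 − 21.4 = -2.4
x=11: ŷ = 12.4 + 11 = 23.4; r = 23 − 23.4 = -0.4
x=13: ŷ = 12.4 + 13 = 25.4; r = 26.4 − 25.4 = 1
x=15: ŷ = 12.4 + 15 = 27.4; r = 28.9 − 27.4 = 1.5
x=17: ŷ = 12.4 + 17 = 29.4; r = 30.6 − 29.4 = 1.2
x=19: ŷ = 12.4 + 19 = 31.4; r = 30.8 − 31.4 = -0.6
x=21: ŷ = 12.4 + 21 = 33.4; r = 34.4 − 33.4 = 1
x=23: ŷ = 12.4 + 23 = 35.4; r = 33.5 − 35.4 = -1.9
SSE = 0.36 + 5.76 + 0.16 + 1 + 2.25 + 1.44 + 0.36 + 1 + 3.61 = 15.94
s = √(15.94/7) = √2.27714 ≈ 1.5090

s = 1.5090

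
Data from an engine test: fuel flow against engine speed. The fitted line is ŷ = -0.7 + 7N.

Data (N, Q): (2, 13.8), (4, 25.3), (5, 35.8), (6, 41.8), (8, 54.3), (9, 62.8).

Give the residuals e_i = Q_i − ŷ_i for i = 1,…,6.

0.5, -2, 1.5, 0.5, -1, 0.5

N=2: ŷ = -0.7 + 7·2 = 13.3; e = 13.8 − 13.3 = 0.5
N=4: ŷ = -0.7 + 7·4 = 27.3; e = 25.3 − 27.3 = -2
N=5: ŷ = -0.7 + 7·5 = 34.3; e = 35.8 − 34.3 = 1.5
N=6: ŷ = -0.7 + 7·6 = 41.3; e = 41.8 − 41.3 = 0.5
N=8: ŷ = -0.7 + 7·8 = 55.3; e = 54.3 − 55.3 = -1
N=9: ŷ = -0.7 + 7·9 = 62.3; e = 62.8 − 62.3 = 0.5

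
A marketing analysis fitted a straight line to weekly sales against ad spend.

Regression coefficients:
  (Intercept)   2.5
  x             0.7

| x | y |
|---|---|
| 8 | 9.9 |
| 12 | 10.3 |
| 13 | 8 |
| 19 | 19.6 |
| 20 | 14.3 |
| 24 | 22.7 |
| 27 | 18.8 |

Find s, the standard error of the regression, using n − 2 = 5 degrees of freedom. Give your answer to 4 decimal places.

x=8: ŷ = 2.5 + 0.7·8 = 8.1; e = 9.9 − 8.1 = 1.8
x=12: ŷ = 2.5 + 0.7·12 = 10.9; e = 10.3 − 10.9 = -0.6
x=13: ŷ = 2.5 + 0.7·13 = 11.6; e = 8 − 11.6 = -3.6
x=19: ŷ = 2.5 + 0.7·19 = 15.8; e = 19.6 − 15.8 = 3.8
x=20: ŷ = 2.5 + 0.7·20 = 16.5; e = 14.3 − 16.5 = -2.2
x=24: ŷ = 2.5 + 0.7·24 = 19.3; e = 22.7 − 19.3 = 3.4
x=27: ŷ = 2.5 + 0.7·27 = 21.4; e = 18.8 − 21.4 = -2.6
SSE = 3.24 + 0.36 + 12.96 + 14.44 + 4.84 + 11.56 + 6.76 = 54.16
s = √(54.16/5) = √10.832 ≈ 3.2912

s = 3.2912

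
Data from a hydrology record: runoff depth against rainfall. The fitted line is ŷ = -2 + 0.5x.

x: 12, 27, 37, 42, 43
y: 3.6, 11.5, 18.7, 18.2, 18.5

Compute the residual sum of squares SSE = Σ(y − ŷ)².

SSE = 6.64

x=12: ŷ = -2 + 0.5·12 = 4; r = 3.6 − 4 = -0.4
x=27: ŷ = -2 + 0.5·27 = 11.5; r = 11.5 − 11.5 = 0
x=37: ŷ = -2 + 0.5·37 = 16.5; r = 18.7 − 16.5 = 2.2
x=42: ŷ = -2 + 0.5·42 = 19; r = 18.2 − 19 = -0.8
x=43: ŷ = -2 + 0.5·43 = 19.5; r = 18.5 − 19.5 = -1
SSE = 0.16 + 0 + 4.84 + 0.64 + 1 = 6.64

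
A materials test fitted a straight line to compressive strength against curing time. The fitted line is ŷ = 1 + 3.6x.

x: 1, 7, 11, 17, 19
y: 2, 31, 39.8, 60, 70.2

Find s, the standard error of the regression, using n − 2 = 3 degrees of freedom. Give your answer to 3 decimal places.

x=1: ŷ = 1 + 3.6·1 = 4.6; e = 2 − 4.6 = -2.6
x=7: ŷ = 1 + 3.6·7 = 26.2; e = 31 − 26.2 = 4.8
x=11: ŷ = 1 + 3.6·11 = 40.6; e = 39.8 − 40.6 = -0.8
x=17: ŷ = 1 + 3.6·17 = 62.2; e = 60 − 62.2 = -2.2
x=19: ŷ = 1 + 3.6·19 = 69.4; e = 70.2 − 69.4 = 0.8
SSE = 6.76 + 23.04 + 0.64 + 4.84 + 0.64 = 35.92
s = √(35.92/3) = √11.9733 ≈ 3.460

s = 3.460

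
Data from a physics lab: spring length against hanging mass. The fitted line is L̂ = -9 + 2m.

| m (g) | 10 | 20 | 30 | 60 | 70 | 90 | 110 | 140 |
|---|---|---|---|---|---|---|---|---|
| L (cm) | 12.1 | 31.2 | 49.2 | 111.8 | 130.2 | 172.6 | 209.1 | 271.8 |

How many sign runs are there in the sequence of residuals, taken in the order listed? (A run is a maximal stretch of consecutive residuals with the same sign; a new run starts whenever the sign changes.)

m=10: L̂ = -9 + 2·10 = 11; e = 12.1 − 11 = 1.1
m=20: L̂ = -9 + 2·20 = 31; e = 31.2 − 31 = 0.2
m=30: L̂ = -9 + 2·30 = 51; e = 49.2 − 51 = -1.8
m=60: L̂ = -9 + 2·60 = 111; e = 111.8 − 111 = 0.8
m=70: L̂ = -9 + 2·70 = 131; e = 130.2 − 131 = -0.8
m=90: L̂ = -9 + 2·90 = 171; e = 172.6 − 171 = 1.6
m=110: L̂ = -9 + 2·110 = 211; e = 209.1 − 211 = -1.9
m=140: L̂ = -9 + 2·140 = 271; e = 271.8 − 271 = 0.8
Signs: + + − + − + − +
Runs: +×2, −×1, +×1, −×1, +×1, −×1, +×1 → 7

7 runs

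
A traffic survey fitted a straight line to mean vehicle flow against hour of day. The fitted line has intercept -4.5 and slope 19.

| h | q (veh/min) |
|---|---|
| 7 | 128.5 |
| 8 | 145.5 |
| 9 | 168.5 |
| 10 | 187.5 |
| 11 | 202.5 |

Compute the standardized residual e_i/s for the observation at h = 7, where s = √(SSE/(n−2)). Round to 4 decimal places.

h=7: q̂ = -4.5 + 19·7 = 128.5; e = 128.5 − 128.5 = 0
h=8: q̂ = -4.5 + 19·8 = 147.5; e = 145.5 − 147.5 = -2
h=9: q̂ = -4.5 + 19·9 = 166.5; e = 168.5 − 166.5 = 2
h=10: q̂ = -4.5 + 19·10 = 185.5; e = 187.5 − 185.5 = 2
h=11: q̂ = -4.5 + 19·11 = 204.5; e = 202.5 − 204.5 = -2
SSE = 0 + 4 + 4 + 4 + 4 = 16
s = √(16/3) = 2.3094
e/s = 0 / 2.3094 = 0.0000

0.0000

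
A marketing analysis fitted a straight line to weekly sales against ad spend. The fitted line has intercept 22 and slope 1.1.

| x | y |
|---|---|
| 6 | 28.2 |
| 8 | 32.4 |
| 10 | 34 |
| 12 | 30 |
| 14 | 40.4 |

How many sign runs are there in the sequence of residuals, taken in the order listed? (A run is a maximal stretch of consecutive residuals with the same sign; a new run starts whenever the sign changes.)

x=6: ŷ = 22 + 1.1·6 = 28.6; e = 28.2 − 28.6 = -0.4
x=8: ŷ = 22 + 1.1·8 = 30.8; e = 32.4 − 30.8 = 1.6
x=10: ŷ = 22 + 1.1·10 = 33; e = 34 − 33 = 1
x=12: ŷ = 22 + 1.1·12 = 35.2; e = 30 − 35.2 = -5.2
x=14: ŷ = 22 + 1.1·14 = 37.4; e = 40.4 − 37.4 = 3
Signs: − + + − +
Runs: −×1, +×2, −×1, +×1 → 4

4 runs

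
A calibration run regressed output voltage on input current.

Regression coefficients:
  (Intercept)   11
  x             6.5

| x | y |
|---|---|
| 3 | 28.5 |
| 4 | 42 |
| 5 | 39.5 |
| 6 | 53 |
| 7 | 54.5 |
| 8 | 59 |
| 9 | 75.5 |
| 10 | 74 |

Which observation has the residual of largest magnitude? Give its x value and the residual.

x=3: ŷ = 11 + 6.5·3 = 30.5; e = 28.5 − 30.5 = -2
x=4: ŷ = 11 + 6.5·4 = 37; e = 42 − 37 = 5
x=5: ŷ = 11 + 6.5·5 = 43.5; e = 39.5 − 43.5 = -4
x=6: ŷ = 11 + 6.5·6 = 50; e = 53 − 50 = 3
x=7: ŷ = 11 + 6.5·7 = 56.5; e = 54.5 − 56.5 = -2
x=8: ŷ = 11 + 6.5·8 = 63; e = 59 − 63 = -4
x=9: ŷ = 11 + 6.5·9 = 69.5; e = 75.5 − 69.5 = 6
x=10: ŷ = 11 + 6.5·10 = 76; e = 74 − 76 = -2
Largest |e| is 6 at x = 9, residual 6.

x = 9, e = 6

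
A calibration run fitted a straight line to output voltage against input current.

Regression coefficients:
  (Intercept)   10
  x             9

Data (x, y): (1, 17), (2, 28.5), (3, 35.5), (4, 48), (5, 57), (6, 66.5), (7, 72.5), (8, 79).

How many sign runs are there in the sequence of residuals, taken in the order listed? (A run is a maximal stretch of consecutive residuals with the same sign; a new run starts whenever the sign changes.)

5 runs

x=1: ŷ = 10 + 9·1 = 19; e = 17 − 19 = -2
x=2: ŷ = 10 + 9·2 = 28; e = 28.5 − 28 = 0.5
x=3: ŷ = 10 + 9·3 = 37; e = 35.5 − 37 = -1.5
x=4: ŷ = 10 + 9·4 = 46; e = 48 − 46 = 2
x=5: ŷ = 10 + 9·5 = 55; e = 57 − 55 = 2
x=6: ŷ = 10 + 9·6 = 64; e = 66.5 − 64 = 2.5
x=7: ŷ = 10 + 9·7 = 73; e = 72.5 − 73 = -0.5
x=8: ŷ = 10 + 9·8 = 82; e = 79 − 82 = -3
Signs: − + − + + + − −
Runs: −×1, +×1, −×1, +×3, −×2 → 5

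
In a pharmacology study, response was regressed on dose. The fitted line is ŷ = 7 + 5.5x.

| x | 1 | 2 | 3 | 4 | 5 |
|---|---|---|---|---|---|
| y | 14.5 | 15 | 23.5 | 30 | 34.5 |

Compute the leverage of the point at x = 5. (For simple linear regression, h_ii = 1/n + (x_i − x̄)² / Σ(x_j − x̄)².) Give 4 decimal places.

h = 0.6000

x̄ = (1 + 2 + 3 + 4 + 5)/5 = 3
Σ(x − x̄)² = 4 + 1 + 0 + 1 + 4 = 10
h = 1/5 + (2)²/10 = 0.2 + 0.4 = 0.6000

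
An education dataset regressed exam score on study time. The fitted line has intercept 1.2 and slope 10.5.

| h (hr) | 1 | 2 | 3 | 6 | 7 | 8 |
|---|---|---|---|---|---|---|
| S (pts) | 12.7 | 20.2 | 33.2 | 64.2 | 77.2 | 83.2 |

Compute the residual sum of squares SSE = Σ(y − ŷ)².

SSE = 15.5

h=1: ŷ = 1.2 + 10.5·1 = 11.7; e = 12.7 − 11.7 = 1
h=2: ŷ = 1.2 + 10.5·2 = 22.2; e = 20.2 − 22.2 = -2
h=3: ŷ = 1.2 + 10.5·3 = 32.7; e = 33.2 − 32.7 = 0.5
h=6: ŷ = 1.2 + 10.5·6 = 64.2; e = 64.2 − 64.2 = 0
h=7: ŷ = 1.2 + 10.5·7 = 74.7; e = 77.2 − 74.7 = 2.5
h=8: ŷ = 1.2 + 10.5·8 = 85.2; e = 83.2 − 85.2 = -2
SSE = 1 + 4 + 0.25 + 0 + 6.25 + 4 = 15.5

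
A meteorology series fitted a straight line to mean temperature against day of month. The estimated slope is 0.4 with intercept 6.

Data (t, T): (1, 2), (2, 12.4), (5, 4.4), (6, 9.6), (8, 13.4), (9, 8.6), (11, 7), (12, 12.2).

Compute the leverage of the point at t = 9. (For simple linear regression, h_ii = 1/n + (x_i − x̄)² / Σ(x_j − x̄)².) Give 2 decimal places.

h = 0.17

t̄ = (1 + 2 + 5 + 6 + 8 + 9 + 11 + 12)/8 = 6.75
Σ(t − t̄)² = 33.0625 + 22.5625 + 3.0625 + 0.5625 + 1.5625 + 5.0625 + 18.0625 + 27.5625 = 111.5
h = 1/8 + (2.25)²/111.5 = 0.125 + 0.0454036 = 0.17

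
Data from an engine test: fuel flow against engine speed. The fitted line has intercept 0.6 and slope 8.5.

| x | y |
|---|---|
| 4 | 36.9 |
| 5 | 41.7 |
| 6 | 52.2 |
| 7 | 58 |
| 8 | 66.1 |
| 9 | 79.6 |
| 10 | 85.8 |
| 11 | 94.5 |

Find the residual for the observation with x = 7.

ŷ = 0.6 + 8.5·7 = 60.1
r = 58 − 60.1 = -2.1

r = -2.1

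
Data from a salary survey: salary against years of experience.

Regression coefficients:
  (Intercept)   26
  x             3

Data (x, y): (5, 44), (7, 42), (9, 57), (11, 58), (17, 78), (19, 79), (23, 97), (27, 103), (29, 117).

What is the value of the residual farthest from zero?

r = -5

x=5: ŷ = 26 + 3·5 = 41; r = 44 − 41 = 3
x=7: ŷ = 26 + 3·7 = 47; r = 42 − 47 = -5
x=9: ŷ = 26 + 3·9 = 53; r = 57 − 53 = 4
x=11: ŷ = 26 + 3·11 = 59; r = 58 − 59 = -1
x=17: ŷ = 26 + 3·17 = 77; r = 78 − 77 = 1
x=19: ŷ = 26 + 3·19 = 83; r = 79 − 83 = -4
x=23: ŷ = 26 + 3·23 = 95; r = 97 − 95 = 2
x=27: ŷ = 26 + 3·27 = 107; r = 103 − 107 = -4
x=29: ŷ = 26 + 3·29 = 113; r = 117 − 113 = 4
Largest |r| is 5 at x = 7, residual -5.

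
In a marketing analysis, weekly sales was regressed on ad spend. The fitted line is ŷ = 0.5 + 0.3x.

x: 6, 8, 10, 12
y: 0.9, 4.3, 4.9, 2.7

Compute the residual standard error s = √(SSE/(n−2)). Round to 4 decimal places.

s = 1.9799

x=6: ŷ = 0.5 + 0.3·6 = 2.3; e = 0.9 − 2.3 = -1.4
x=8: ŷ = 0.5 + 0.3·8 = 2.9; e = 4.3 − 2.9 = 1.4
x=10: ŷ = 0.5 + 0.3·10 = 3.5; e = 4.9 − 3.5 = 1.4
x=12: ŷ = 0.5 + 0.3·12 = 4.1; e = 2.7 − 4.1 = -1.4
SSE = 1.96 + 1.96 + 1.96 + 1.96 = 7.84
s = √(7.84/2) = √3.92 ≈ 1.9799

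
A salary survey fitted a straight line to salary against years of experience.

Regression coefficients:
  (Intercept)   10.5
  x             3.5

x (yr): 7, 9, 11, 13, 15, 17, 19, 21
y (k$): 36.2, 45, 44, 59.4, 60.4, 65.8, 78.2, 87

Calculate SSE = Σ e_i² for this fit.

x=7: ŷ = 10.5 + 3.5·7 = 35; e = 36.2 − 35 = 1.2
x=9: ŷ = 10.5 + 3.5·9 = 42; e = 45 − 42 = 3
x=11: ŷ = 10.5 + 3.5·11 = 49; e = 44 − 49 = -5
x=13: ŷ = 10.5 + 3.5·13 = 56; e = 59.4 − 56 = 3.4
x=15: ŷ = 10.5 + 3.5·15 = 63; e = 60.4 − 63 = -2.6
x=17: ŷ = 10.5 + 3.5·17 = 70; e = 65.8 − 70 = -4.2
x=19: ŷ = 10.5 + 3.5·19 = 77; e = 78.2 − 77 = 1.2
x=21: ŷ = 10.5 + 3.5·21 = 84; e = 87 − 84 = 3
SSE = 1.44 + 9 + 25 + 11.56 + 6.76 + 17.64 + 1.44 + 9 = 81.84

SSE = 81.84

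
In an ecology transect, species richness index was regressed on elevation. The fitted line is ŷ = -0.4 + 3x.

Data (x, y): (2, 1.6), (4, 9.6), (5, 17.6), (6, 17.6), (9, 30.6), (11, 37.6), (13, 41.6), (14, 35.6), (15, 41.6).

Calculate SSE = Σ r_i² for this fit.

SSE = 124

x=2: ŷ = -0.4 + 3·2 = 5.6; r = 1.6 − 5.6 = -4
x=4: ŷ = -0.4 + 3·4 = 11.6; r = 9.6 − 11.6 = -2
x=5: ŷ = -0.4 + 3·5 = 14.6; r = 17.6 − 14.6 = 3
x=6: ŷ = -0.4 + 3·6 = 17.6; r = 17.6 − 17.6 = 0
x=9: ŷ = -0.4 + 3·9 = 26.6; r = 30.6 − 26.6 = 4
x=11: ŷ = -0.4 + 3·11 = 32.6; r = 37.6 − 32.6 = 5
x=13: ŷ = -0.4 + 3·13 = 38.6; r = 41.6 − 38.6 = 3
x=14: ŷ = -0.4 + 3·14 = 41.6; r = 35.6 − 41.6 = -6
x=15: ŷ = -0.4 + 3·15 = 44.6; r = 41.6 − 44.6 = -3
SSE = 16 + 4 + 9 + 0 + 16 + 25 + 9 + 36 + 9 = 124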